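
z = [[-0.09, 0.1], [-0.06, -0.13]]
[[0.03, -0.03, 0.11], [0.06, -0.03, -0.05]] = z@ [[-0.55, 0.4, -0.48], [-0.19, 0.04, 0.63]]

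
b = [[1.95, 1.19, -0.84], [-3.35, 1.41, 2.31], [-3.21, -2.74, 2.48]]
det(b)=8.711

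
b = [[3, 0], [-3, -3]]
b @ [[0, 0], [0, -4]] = [[0, 0], [0, 12]]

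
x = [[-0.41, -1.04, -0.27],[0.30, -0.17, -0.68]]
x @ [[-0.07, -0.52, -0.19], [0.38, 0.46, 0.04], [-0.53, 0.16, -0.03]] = [[-0.22, -0.31, 0.04],[0.27, -0.34, -0.04]]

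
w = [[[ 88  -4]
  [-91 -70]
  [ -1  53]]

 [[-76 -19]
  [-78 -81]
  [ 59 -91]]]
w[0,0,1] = -4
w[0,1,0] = -91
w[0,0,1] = -4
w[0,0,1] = -4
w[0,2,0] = -1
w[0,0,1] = -4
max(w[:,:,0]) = 88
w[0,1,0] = -91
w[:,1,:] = [[-91, -70], [-78, -81]]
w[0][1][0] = -91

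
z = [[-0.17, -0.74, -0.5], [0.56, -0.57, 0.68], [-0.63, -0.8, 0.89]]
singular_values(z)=[1.51, 0.94, 0.76]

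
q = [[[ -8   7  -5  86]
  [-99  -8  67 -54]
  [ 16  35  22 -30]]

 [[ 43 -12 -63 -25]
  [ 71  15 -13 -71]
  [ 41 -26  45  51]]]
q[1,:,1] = [-12, 15, -26]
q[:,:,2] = [[-5, 67, 22], [-63, -13, 45]]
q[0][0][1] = 7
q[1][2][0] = 41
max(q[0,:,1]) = 35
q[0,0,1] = 7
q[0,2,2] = 22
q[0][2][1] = 35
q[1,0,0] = 43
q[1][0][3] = -25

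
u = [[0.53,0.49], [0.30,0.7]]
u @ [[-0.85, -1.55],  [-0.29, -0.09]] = [[-0.59, -0.87],[-0.46, -0.53]]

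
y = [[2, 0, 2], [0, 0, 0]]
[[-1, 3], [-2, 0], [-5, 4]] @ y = [[-2, 0, -2], [-4, 0, -4], [-10, 0, -10]]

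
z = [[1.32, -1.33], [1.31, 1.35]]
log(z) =[[0.62, -0.79], [0.77, 0.64]]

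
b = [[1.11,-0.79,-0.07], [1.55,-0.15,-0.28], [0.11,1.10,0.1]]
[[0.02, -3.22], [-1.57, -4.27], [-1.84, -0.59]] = b@[[-1.10,-3.06], [-1.60,-0.08], [0.39,-1.66]]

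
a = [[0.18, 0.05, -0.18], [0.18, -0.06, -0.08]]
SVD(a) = [[-0.80, -0.60], [-0.60, 0.80]] @ diag([0.3168360284168918, 0.09651389069460682]) @ [[-0.8, -0.01, 0.61], [0.36, -0.81, 0.46]]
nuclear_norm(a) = 0.41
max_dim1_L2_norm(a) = 0.26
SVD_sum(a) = [[0.2, 0.00, -0.15], [0.15, 0.0, -0.12]] + [[-0.02,0.05,-0.03],  [0.03,-0.06,0.04]]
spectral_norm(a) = 0.32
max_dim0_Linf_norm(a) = 0.18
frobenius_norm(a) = 0.33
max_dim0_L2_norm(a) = 0.25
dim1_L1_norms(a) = [0.41, 0.32]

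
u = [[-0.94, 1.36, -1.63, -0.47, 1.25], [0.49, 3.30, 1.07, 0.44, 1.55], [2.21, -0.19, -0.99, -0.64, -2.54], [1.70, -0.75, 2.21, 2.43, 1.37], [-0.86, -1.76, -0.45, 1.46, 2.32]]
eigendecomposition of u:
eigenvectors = [[(-0.57+0j), (-0.57-0j), (0.38+0j), (0.15-0.23j), (0.15+0.23j)], [0.15-0.01j, 0.15+0.01j, (-0.23+0j), (-0.13-0.58j), -0.13+0.58j], [-0.01+0.49j, -0.01-0.49j, (0.17+0j), -0.30+0.04j, -0.30-0.04j], [(0.55+0.04j), (0.55-0.04j), -0.75+0.00j, 0.24-0.23j, (0.24+0.23j)], [(-0.3-0.15j), -0.30+0.15j, 0.47+0.00j, 0.61+0.00j, (0.61-0j)]]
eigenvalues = [(-0.22+1.78j), (-0.22-1.78j), (-0+0j), (3.28+1.39j), (3.28-1.39j)]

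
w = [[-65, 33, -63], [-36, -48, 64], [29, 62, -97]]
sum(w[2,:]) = -6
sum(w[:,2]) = -96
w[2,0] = 29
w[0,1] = 33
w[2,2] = -97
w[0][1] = 33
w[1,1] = -48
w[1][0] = -36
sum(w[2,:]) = -6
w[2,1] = 62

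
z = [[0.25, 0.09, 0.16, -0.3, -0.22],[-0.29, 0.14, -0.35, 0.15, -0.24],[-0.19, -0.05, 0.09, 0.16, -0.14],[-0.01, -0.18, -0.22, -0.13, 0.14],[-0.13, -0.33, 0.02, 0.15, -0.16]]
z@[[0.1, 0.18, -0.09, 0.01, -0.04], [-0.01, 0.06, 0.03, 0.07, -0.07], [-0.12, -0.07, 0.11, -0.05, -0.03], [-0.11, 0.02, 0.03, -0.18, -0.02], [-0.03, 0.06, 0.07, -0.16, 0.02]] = [[0.04,0.02,-0.03,0.09,-0.02], [0.00,-0.03,-0.02,0.04,0.00], [-0.04,-0.05,0.02,-0.02,0.00], [0.04,0.01,-0.02,-0.00,0.02], [-0.02,-0.05,-0.00,-0.03,0.02]]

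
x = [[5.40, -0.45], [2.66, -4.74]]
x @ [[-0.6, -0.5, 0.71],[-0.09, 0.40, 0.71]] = [[-3.2, -2.88, 3.51],[-1.17, -3.23, -1.48]]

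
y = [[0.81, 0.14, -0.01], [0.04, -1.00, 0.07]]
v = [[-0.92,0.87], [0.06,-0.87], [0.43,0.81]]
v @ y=[[-0.71,-1.00,0.07], [0.01,0.88,-0.06], [0.38,-0.75,0.05]]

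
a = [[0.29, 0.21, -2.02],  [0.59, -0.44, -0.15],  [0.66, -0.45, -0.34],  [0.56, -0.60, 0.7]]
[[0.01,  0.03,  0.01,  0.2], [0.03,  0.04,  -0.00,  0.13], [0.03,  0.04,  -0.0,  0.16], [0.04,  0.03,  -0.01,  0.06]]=a@[[-0.0,  0.01,  0.01,  0.17], [-0.07,  -0.06,  0.02,  -0.04], [-0.01,  -0.02,  -0.00,  -0.08]]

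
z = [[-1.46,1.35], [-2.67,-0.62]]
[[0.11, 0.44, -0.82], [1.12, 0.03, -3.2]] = z @[[-0.35, -0.07, 1.07],[-0.3, 0.25, 0.55]]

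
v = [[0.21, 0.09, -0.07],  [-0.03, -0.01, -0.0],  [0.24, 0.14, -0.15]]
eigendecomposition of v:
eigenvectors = [[-0.80, -0.21, -0.20],[0.16, -0.08, 0.85],[-0.58, -0.98, 0.48]]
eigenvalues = [0.14, -0.09, -0.0]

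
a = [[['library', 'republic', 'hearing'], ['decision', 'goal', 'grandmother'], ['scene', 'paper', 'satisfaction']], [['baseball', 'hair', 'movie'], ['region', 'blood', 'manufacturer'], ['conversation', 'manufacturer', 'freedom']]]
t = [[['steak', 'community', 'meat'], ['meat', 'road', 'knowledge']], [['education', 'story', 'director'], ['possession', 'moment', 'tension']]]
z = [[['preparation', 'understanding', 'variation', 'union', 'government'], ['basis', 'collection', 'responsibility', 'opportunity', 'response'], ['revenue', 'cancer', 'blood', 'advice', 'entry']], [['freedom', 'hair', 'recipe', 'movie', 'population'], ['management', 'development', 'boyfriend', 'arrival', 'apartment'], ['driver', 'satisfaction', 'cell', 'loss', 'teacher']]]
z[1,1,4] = 'apartment'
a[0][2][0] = 'scene'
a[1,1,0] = 'region'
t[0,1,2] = 'knowledge'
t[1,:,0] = ['education', 'possession']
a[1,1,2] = 'manufacturer'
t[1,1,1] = 'moment'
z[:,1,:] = [['basis', 'collection', 'responsibility', 'opportunity', 'response'], ['management', 'development', 'boyfriend', 'arrival', 'apartment']]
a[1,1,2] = 'manufacturer'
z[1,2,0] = 'driver'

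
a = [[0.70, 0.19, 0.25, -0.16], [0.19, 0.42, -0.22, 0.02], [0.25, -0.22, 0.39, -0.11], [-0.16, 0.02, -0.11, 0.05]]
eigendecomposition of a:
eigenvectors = [[0.87, 0.17, 0.39, 0.24], [0.15, 0.79, -0.58, -0.14], [0.42, -0.59, -0.69, 0.04], [-0.22, 0.09, -0.16, 0.96]]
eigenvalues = [0.89, 0.63, 0.04, 0.0]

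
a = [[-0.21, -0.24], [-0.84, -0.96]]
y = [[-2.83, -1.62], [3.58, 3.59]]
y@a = [[1.96,2.23], [-3.77,-4.31]]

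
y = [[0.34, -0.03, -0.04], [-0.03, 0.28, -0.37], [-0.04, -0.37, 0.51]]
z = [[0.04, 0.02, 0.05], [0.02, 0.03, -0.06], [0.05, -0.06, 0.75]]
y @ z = [[0.01, 0.01, -0.01], [-0.01, 0.03, -0.30], [0.02, -0.04, 0.4]]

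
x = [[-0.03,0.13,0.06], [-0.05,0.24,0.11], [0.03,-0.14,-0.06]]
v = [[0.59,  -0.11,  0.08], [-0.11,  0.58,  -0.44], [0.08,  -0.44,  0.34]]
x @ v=[[-0.03, 0.05, -0.04], [-0.05, 0.10, -0.07], [0.03, -0.06, 0.04]]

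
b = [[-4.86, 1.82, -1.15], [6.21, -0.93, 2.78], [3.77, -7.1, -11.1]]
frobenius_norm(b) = 16.22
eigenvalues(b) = [(0.5+0j), (-8.69+3.83j), (-8.69-3.83j)]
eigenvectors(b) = [[-0.37+0.00j,-0.11-0.26j,(-0.11+0.26j)], [-0.84+0.00j,0.24+0.33j,(0.24-0.33j)], [0.39+0.00j,-0.87+0.00j,-0.87-0.00j]]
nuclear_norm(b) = 22.72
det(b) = 45.11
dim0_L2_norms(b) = [8.74, 7.39, 11.5]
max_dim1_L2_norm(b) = 13.71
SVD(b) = [[-0.12, 0.59, 0.80], [0.02, -0.80, 0.60], [0.99, 0.09, 0.08]] @ diag([13.784696443847071, 8.54870964654256, 0.3827627595522625]) @ [[0.32, -0.53, -0.78], [-0.88, 0.14, -0.46], [0.35, 0.84, -0.42]]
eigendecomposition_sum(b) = [[(0.18+0j),(0.15+0j),0.02-0.00j], [0.42+0.00j,0.34+0.00j,0.04-0.00j], [(-0.19+0j),-0.16-0.00j,(-0.02+0j)]] + [[(-2.52+1.74j), 0.84-1.58j, (-0.58-1.73j)], [2.90-3.23j, -0.63+2.45j, 1.37+2.19j], [1.98+9.10j, -3.47-4.18j, (-5.54-0.36j)]] + [[(-2.52-1.74j), (0.84+1.58j), (-0.58+1.73j)], [(2.9+3.23j), (-0.63-2.45j), (1.37-2.19j)], [(1.98-9.1j), (-3.47+4.18j), -5.54+0.36j]]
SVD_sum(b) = [[-0.53, 0.86, 1.28], [0.10, -0.17, -0.25], [4.43, -7.23, -10.74]] + [[-4.44, 0.70, -2.3],[6.03, -0.95, 3.13],[-0.67, 0.11, -0.35]] + [[0.11,  0.26,  -0.13], [0.08,  0.19,  -0.1], [0.01,  0.03,  -0.01]]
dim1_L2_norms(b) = [5.32, 6.87, 13.71]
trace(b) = -16.89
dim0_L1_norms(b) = [14.84, 9.85, 15.03]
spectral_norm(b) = 13.78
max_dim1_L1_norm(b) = 21.97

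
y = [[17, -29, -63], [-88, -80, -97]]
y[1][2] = -97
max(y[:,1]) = -29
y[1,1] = -80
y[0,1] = -29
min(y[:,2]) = -97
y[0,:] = [17, -29, -63]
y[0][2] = -63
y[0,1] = -29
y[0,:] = [17, -29, -63]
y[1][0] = -88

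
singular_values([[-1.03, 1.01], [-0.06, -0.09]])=[1.44, 0.11]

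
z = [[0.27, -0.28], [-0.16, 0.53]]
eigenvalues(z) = [0.15, 0.65]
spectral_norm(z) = 0.66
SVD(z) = [[-0.56, 0.83],[0.83, 0.56]] @ diag([0.6600136151067466, 0.1489363215395209]) @ [[-0.43,0.9],[0.90,0.43]]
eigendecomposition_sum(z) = [[0.12, 0.09], [0.05, 0.04]] + [[0.15, -0.37],[-0.21, 0.49]]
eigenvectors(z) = [[-0.92, 0.59], [-0.39, -0.8]]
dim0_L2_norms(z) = [0.31, 0.6]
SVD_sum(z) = [[0.16, -0.33], [-0.24, 0.49]] + [[0.11, 0.05], [0.08, 0.04]]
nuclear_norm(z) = 0.81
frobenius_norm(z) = 0.68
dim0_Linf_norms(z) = [0.27, 0.53]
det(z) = 0.10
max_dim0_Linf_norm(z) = 0.53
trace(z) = 0.80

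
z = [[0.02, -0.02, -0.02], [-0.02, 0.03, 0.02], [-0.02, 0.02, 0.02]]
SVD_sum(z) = [[0.02, -0.02, -0.02],  [-0.02, 0.03, 0.02],  [-0.02, 0.02, 0.02]] + [[0.0, 0.0, -0.00], [0.00, 0.00, -0.00], [-0.0, -0.00, 0.00]] + [[-0.00, -0.00, -0.00], [-0.0, -0.0, -0.00], [-0.0, -0.00, -0.00]]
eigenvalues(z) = [0.06, -0.0, 0.01]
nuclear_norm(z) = 0.07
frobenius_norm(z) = 0.06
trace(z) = 0.07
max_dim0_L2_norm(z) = 0.04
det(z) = 0.00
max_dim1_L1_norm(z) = 0.07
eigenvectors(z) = [[-0.54, 0.71, -0.45], [0.64, 0.00, -0.77], [0.54, 0.71, 0.45]]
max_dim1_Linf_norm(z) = 0.03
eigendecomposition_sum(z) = [[0.02, -0.02, -0.02], [-0.02, 0.03, 0.02], [-0.02, 0.02, 0.02]] + [[-0.00, -0.00, -0.0], [-0.00, -0.00, -0.00], [-0.0, -0.00, -0.0]] + [[0.00,  0.00,  -0.0], [0.00,  0.00,  -0.0], [-0.0,  -0.0,  0.00]]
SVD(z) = [[-0.54,-0.45,0.71],  [0.64,-0.77,0.0],  [0.54,0.45,0.71]] @ diag([0.06372281323269013, 0.006277186767309856, 1.1399312338782124e-18]) @ [[-0.54, 0.64, 0.54], [-0.45, -0.77, 0.45], [-0.71, -0.0, -0.71]]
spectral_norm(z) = 0.06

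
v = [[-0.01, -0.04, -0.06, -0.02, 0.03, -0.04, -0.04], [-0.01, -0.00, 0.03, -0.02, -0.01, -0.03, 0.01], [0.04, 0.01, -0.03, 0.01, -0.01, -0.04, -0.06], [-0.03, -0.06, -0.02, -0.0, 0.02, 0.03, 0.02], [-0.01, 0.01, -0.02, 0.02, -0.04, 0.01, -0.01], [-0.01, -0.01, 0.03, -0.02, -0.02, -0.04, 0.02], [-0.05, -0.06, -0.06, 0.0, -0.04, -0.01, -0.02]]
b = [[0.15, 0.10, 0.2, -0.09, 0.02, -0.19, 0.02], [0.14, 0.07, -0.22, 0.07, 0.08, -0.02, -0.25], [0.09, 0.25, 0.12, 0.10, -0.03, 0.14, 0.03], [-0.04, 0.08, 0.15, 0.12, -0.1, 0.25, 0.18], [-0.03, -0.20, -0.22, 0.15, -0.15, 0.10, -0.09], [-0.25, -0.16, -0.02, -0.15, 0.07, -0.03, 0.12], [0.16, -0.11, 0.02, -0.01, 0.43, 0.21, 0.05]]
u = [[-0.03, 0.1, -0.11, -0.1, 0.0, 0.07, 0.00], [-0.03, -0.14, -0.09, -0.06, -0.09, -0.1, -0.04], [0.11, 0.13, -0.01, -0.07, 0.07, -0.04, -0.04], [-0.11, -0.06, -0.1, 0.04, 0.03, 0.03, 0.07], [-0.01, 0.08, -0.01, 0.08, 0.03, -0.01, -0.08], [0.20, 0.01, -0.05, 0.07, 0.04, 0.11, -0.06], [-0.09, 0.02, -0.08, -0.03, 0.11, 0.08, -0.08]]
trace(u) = -0.08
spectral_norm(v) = 0.14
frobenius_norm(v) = 0.21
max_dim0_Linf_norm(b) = 0.43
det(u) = -0.00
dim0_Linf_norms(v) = [0.05, 0.06, 0.06, 0.02, 0.04, 0.04, 0.06]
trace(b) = 0.33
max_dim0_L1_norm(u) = 0.58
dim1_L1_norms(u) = [0.41, 0.55, 0.47, 0.44, 0.3, 0.54, 0.49]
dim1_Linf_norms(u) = [0.11, 0.14, 0.13, 0.11, 0.08, 0.2, 0.11]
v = u @ b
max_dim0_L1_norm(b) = 0.97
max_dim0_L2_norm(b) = 0.48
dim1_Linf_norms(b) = [0.2, 0.25, 0.25, 0.25, 0.22, 0.25, 0.43]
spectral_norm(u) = 0.33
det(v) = -0.00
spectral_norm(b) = 0.56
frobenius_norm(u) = 0.54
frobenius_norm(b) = 1.04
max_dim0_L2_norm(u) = 0.27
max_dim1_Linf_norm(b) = 0.43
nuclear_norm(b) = 2.23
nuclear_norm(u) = 1.30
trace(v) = -0.14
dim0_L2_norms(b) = [0.38, 0.4, 0.42, 0.29, 0.48, 0.42, 0.35]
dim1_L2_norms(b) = [0.34, 0.38, 0.34, 0.39, 0.39, 0.36, 0.52]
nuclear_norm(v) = 0.44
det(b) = 0.00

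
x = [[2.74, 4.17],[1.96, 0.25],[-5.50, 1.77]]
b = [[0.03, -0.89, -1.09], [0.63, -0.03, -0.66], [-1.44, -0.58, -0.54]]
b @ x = [[4.33, -2.03], [5.3, 1.45], [-2.11, -7.11]]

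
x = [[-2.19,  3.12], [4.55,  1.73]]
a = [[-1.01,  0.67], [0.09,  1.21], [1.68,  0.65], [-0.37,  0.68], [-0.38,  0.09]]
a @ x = [[5.26, -1.99], [5.31, 2.37], [-0.72, 6.37], [3.90, 0.02], [1.24, -1.03]]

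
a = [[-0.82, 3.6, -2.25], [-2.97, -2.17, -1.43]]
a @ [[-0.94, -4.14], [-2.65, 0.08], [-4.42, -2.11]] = [[1.18, 8.43], [14.86, 15.14]]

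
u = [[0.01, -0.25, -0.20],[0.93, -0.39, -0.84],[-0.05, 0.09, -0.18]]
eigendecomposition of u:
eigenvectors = [[0.18+0.36j, (0.18-0.36j), 0.67+0.00j], [(0.9+0j), (0.9-0j), (0.03+0j)], [(-0.03-0.14j), -0.03+0.14j, (0.74+0j)]]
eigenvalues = [(-0.17+0.51j), (-0.17-0.51j), (-0.22+0j)]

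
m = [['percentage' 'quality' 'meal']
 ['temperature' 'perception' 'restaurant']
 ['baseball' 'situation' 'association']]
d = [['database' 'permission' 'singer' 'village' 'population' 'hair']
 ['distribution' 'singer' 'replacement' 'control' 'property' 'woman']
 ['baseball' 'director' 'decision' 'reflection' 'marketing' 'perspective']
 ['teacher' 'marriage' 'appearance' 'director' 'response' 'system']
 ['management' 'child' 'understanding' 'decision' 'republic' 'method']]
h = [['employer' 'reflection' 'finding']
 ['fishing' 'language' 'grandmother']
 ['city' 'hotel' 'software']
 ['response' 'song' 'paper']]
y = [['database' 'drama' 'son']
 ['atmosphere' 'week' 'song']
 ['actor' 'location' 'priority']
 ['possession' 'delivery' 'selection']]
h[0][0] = 'employer'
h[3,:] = ['response', 'song', 'paper']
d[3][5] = 'system'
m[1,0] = 'temperature'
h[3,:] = ['response', 'song', 'paper']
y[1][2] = 'song'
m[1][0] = 'temperature'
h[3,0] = 'response'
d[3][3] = 'director'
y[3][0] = 'possession'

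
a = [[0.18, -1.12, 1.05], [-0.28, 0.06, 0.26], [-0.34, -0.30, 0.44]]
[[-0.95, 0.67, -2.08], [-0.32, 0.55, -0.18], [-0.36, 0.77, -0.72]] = a@[[-0.32, -1.19, 0.08], [-0.55, -0.02, 1.08], [-1.44, 0.82, -0.84]]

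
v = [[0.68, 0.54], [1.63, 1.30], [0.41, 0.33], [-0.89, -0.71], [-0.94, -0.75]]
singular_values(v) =[2.85, 0.0]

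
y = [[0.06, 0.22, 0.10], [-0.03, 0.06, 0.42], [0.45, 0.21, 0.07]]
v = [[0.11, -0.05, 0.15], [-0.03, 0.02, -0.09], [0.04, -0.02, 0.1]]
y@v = [[0.00, -0.00, -0.00], [0.01, -0.01, 0.03], [0.05, -0.02, 0.06]]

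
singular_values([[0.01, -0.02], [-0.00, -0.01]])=[0.02, 0.0]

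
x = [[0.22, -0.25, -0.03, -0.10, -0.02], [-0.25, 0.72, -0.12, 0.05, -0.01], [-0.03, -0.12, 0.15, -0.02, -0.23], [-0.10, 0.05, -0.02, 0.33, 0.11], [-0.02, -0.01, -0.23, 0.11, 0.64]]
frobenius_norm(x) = 1.19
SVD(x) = [[-0.35, -0.15, -0.31, -0.72, 0.49], [0.82, 0.40, -0.23, -0.17, 0.30], [-0.23, 0.27, 0.28, 0.46, 0.77], [0.22, -0.16, 0.87, -0.41, 0.05], [0.33, -0.85, -0.13, 0.26, 0.29]] @ diag([0.8697568127551352, 0.7336112954062952, 0.33005041667120305, 0.12883782541265226, 0.0022563502452864694]) @ [[-0.35,0.82,-0.23,0.22,0.33],[-0.15,0.40,0.27,-0.16,-0.85],[-0.31,-0.23,0.28,0.87,-0.13],[-0.72,-0.17,0.46,-0.41,0.26],[-0.49,-0.3,-0.77,-0.05,-0.29]]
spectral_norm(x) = 0.87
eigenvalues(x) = [-0.0, 0.13, 0.33, 0.87, 0.73]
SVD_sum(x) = [[0.10, -0.25, 0.07, -0.07, -0.10], [-0.25, 0.58, -0.17, 0.15, 0.24], [0.07, -0.17, 0.05, -0.04, -0.07], [-0.07, 0.15, -0.04, 0.04, 0.06], [-0.1, 0.24, -0.07, 0.06, 0.10]] + [[0.02, -0.04, -0.03, 0.02, 0.09], [-0.04, 0.12, 0.08, -0.05, -0.25], [-0.03, 0.08, 0.05, -0.03, -0.17], [0.02, -0.05, -0.03, 0.02, 0.10], [0.09, -0.25, -0.17, 0.10, 0.53]] + [[0.03, 0.02, -0.03, -0.09, 0.01], [0.02, 0.02, -0.02, -0.07, 0.01], [-0.03, -0.02, 0.03, 0.08, -0.01], [-0.09, -0.07, 0.08, 0.25, -0.04], [0.01, 0.01, -0.01, -0.04, 0.01]] + [[0.07,0.02,-0.04,0.04,-0.02], [0.02,0.0,-0.01,0.01,-0.01], [-0.04,-0.01,0.03,-0.02,0.02], [0.04,0.01,-0.02,0.02,-0.01], [-0.02,-0.01,0.02,-0.01,0.01]] + [[-0.00, -0.00, -0.00, -0.00, -0.00], [-0.00, -0.0, -0.00, -0.00, -0.00], [-0.0, -0.00, -0.00, -0.00, -0.00], [-0.00, -0.00, -0.0, -0.0, -0.00], [-0.0, -0.00, -0.0, -0.0, -0.00]]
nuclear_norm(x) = 2.06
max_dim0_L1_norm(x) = 1.15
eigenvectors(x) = [[0.49, 0.72, 0.31, 0.35, 0.15], [0.3, 0.17, 0.23, -0.82, -0.40], [0.77, -0.46, -0.28, 0.23, -0.27], [0.05, 0.41, -0.87, -0.22, 0.16], [0.29, -0.26, 0.13, -0.33, 0.85]]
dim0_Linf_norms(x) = [0.25, 0.72, 0.23, 0.33, 0.64]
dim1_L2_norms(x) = [0.35, 0.77, 0.3, 0.37, 0.69]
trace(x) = 2.06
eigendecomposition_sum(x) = [[-0.00, -0.0, -0.0, -0.0, -0.00], [-0.00, -0.0, -0.00, -0.0, -0.00], [-0.00, -0.00, -0.0, -0.00, -0.00], [-0.0, -0.0, -0.00, -0.00, -0.0], [-0.00, -0.0, -0.0, -0.0, -0.0]] + [[0.07, 0.02, -0.04, 0.04, -0.02], [0.02, 0.00, -0.01, 0.01, -0.01], [-0.04, -0.01, 0.03, -0.02, 0.02], [0.04, 0.01, -0.02, 0.02, -0.01], [-0.02, -0.01, 0.02, -0.01, 0.01]] + [[0.03, 0.02, -0.03, -0.09, 0.01],[0.02, 0.02, -0.02, -0.07, 0.01],[-0.03, -0.02, 0.03, 0.08, -0.01],[-0.09, -0.07, 0.08, 0.25, -0.04],[0.01, 0.01, -0.01, -0.04, 0.01]] + [[0.1, -0.25, 0.07, -0.07, -0.10], [-0.25, 0.58, -0.17, 0.15, 0.24], [0.07, -0.17, 0.05, -0.04, -0.07], [-0.07, 0.15, -0.04, 0.04, 0.06], [-0.1, 0.24, -0.07, 0.06, 0.1]] + [[0.02, -0.04, -0.03, 0.02, 0.09], [-0.04, 0.12, 0.08, -0.05, -0.25], [-0.03, 0.08, 0.05, -0.03, -0.17], [0.02, -0.05, -0.03, 0.02, 0.10], [0.09, -0.25, -0.17, 0.10, 0.53]]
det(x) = -0.00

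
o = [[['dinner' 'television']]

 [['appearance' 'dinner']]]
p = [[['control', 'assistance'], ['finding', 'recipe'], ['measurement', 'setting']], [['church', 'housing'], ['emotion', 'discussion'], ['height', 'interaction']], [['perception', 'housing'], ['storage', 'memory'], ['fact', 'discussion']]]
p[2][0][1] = 'housing'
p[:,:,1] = [['assistance', 'recipe', 'setting'], ['housing', 'discussion', 'interaction'], ['housing', 'memory', 'discussion']]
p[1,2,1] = 'interaction'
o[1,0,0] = 'appearance'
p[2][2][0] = 'fact'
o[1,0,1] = 'dinner'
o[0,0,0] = 'dinner'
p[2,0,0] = 'perception'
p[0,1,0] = 'finding'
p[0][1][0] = 'finding'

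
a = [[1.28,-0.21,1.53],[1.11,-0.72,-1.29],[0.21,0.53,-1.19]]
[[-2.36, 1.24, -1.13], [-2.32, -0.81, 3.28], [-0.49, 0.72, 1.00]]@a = [[-1.88, -1.00, -3.87], [-3.18, 2.81, -6.41], [0.38, 0.11, -2.87]]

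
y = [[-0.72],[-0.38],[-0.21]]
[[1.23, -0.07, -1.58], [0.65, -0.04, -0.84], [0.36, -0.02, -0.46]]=y @ [[-1.71, 0.1, 2.20]]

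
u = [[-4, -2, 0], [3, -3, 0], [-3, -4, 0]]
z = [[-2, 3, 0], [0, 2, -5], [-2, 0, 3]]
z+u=[[-6, 1, 0], [3, -1, -5], [-5, -4, 3]]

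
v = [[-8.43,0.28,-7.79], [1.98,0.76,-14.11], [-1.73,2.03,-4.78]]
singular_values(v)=[17.16, 8.25, 1.72]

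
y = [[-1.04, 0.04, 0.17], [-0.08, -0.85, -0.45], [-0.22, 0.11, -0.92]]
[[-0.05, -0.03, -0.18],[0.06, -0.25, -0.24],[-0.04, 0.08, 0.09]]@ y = [[0.09, 0.0, 0.17],[0.01, 0.19, 0.34],[0.02, -0.06, -0.13]]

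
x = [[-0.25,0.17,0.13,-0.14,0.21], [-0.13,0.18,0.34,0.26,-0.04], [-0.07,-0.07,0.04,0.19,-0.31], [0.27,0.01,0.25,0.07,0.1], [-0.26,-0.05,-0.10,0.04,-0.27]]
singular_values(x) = [0.58, 0.54, 0.46, 0.08, 0.0]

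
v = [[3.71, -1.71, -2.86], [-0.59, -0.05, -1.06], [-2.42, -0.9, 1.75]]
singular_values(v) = [5.65, 1.66, 1.2]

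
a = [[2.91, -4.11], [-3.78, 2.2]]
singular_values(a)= [6.52, 1.4]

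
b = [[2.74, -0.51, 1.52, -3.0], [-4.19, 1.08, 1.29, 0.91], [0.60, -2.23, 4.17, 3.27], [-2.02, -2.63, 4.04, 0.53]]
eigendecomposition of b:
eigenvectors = [[(-0.47+0j),-0.16+0.18j,(-0.16-0.18j),(-0.02+0j)], [(-0.36+0j),0.41-0.33j,(0.41+0.33j),-0.79+0.00j], [(0.26+0j),(0.68+0j),0.68-0.00j,-0.59+0.00j], [-0.76+0.00j,0.45-0.01j,(0.45+0.01j),-0.17+0.00j]]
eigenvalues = [(-3.36+0j), (4.87+1.18j), (4.87-1.18j), (2.14+0j)]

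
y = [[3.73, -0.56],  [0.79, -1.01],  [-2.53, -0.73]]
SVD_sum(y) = [[3.75, -0.20], [0.84, -0.05], [-2.48, 0.13]] + [[-0.02, -0.36],[-0.05, -0.96],[-0.05, -0.86]]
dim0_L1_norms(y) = [7.05, 2.3]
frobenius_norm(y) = 4.78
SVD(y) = [[-0.82, -0.27], [-0.18, -0.72], [0.54, -0.64]] @ diag([4.581967279674809, 1.3453905930953338]) @ [[-1.0, 0.05], [0.05, 1.0]]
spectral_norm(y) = 4.58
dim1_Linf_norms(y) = [3.73, 1.01, 2.53]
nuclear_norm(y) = 5.93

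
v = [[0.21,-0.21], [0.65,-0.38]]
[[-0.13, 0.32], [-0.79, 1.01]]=v@[[-2.02,1.56],[-1.38,0.02]]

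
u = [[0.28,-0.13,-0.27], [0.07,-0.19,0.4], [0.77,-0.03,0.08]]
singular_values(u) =[0.83, 0.5, 0.19]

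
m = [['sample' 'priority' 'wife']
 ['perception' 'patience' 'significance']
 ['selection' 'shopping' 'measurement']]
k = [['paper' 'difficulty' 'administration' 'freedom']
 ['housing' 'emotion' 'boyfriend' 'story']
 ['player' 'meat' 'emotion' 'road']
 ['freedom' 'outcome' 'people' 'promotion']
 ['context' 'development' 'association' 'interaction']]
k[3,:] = ['freedom', 'outcome', 'people', 'promotion']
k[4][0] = 'context'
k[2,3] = 'road'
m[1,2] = 'significance'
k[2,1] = 'meat'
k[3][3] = 'promotion'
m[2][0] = 'selection'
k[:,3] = ['freedom', 'story', 'road', 'promotion', 'interaction']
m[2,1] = 'shopping'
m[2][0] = 'selection'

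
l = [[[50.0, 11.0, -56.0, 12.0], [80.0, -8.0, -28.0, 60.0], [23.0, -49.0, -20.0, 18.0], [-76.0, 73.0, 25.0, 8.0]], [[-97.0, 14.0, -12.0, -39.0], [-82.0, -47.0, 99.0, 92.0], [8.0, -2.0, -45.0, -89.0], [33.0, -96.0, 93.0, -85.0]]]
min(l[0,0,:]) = -56.0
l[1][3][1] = -96.0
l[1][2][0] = 8.0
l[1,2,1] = -2.0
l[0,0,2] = -56.0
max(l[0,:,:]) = 80.0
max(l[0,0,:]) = 50.0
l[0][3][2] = 25.0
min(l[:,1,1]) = -47.0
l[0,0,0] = 50.0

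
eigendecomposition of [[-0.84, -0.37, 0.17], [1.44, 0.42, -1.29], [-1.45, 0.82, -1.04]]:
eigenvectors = [[(0.26+0j), (0.15-0.13j), (0.15+0.13j)], [(0.49+0j), (-0.77+0j), -0.77-0.00j], [0.83+0.00j, -0.22+0.56j, (-0.22-0.56j)]]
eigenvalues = [(-1+0j), (-0.23+1.19j), (-0.23-1.19j)]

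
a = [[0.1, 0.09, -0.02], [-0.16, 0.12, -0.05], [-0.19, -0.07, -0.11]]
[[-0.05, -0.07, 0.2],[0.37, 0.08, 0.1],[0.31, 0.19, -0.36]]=a @ [[-1.42, -0.55, 0.47], [0.85, -0.29, 1.96], [-0.88, -0.6, 1.23]]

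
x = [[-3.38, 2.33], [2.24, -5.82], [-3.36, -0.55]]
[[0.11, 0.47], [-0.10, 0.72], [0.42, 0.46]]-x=[[3.49, -1.86], [-2.34, 6.54], [3.78, 1.01]]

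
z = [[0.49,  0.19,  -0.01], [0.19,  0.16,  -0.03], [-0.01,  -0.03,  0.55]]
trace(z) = 1.20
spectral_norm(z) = 0.59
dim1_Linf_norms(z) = [0.49, 0.19, 0.55]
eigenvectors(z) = [[0.41, -0.78, 0.47], [-0.91, -0.38, 0.17], [-0.05, 0.49, 0.87]]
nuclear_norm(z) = 1.20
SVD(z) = [[-0.78, 0.47, -0.41], [-0.38, 0.17, 0.91], [0.49, 0.87, 0.05]] @ diag([0.5889047048431902, 0.5388634407988389, 0.07223185435797075]) @ [[-0.78, -0.38, 0.49],[0.47, 0.17, 0.87],[-0.41, 0.91, 0.05]]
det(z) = 0.02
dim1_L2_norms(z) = [0.53, 0.25, 0.55]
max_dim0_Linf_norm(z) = 0.55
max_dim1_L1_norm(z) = 0.69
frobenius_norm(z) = 0.80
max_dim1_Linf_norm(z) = 0.55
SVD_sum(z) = [[0.36,0.18,-0.23], [0.18,0.09,-0.11], [-0.23,-0.11,0.14]] + [[0.12, 0.04, 0.22], [0.04, 0.01, 0.08], [0.22, 0.08, 0.41]] + [[0.01, -0.03, -0.00], [-0.03, 0.06, 0.00], [-0.0, 0.0, 0.0]]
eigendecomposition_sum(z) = [[0.01,-0.03,-0.0], [-0.03,0.06,0.0], [-0.0,0.0,0.00]] + [[0.36, 0.18, -0.23],  [0.18, 0.09, -0.11],  [-0.23, -0.11, 0.14]] + [[0.12, 0.04, 0.22],[0.04, 0.01, 0.08],[0.22, 0.08, 0.41]]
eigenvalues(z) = [0.07, 0.59, 0.54]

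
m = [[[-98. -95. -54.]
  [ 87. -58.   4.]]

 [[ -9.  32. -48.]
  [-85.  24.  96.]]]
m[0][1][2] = 4.0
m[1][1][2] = 96.0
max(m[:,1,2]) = 96.0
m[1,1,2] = 96.0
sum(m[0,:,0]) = -11.0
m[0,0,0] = -98.0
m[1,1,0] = -85.0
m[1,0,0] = -9.0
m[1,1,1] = 24.0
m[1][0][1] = 32.0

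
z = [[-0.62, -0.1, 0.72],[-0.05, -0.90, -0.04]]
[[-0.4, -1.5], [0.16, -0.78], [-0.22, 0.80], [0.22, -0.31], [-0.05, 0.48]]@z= [[0.32,  1.39,  -0.23], [-0.06,  0.69,  0.15], [0.10,  -0.70,  -0.19], [-0.12,  0.26,  0.17], [0.01,  -0.43,  -0.06]]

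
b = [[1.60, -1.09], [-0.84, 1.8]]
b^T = [[1.6,-0.84], [-1.09,1.80]]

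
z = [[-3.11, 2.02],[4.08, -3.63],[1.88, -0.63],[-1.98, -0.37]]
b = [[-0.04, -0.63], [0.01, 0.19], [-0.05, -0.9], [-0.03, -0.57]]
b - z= [[3.07, -2.65], [-4.07, 3.82], [-1.93, -0.27], [1.95, -0.20]]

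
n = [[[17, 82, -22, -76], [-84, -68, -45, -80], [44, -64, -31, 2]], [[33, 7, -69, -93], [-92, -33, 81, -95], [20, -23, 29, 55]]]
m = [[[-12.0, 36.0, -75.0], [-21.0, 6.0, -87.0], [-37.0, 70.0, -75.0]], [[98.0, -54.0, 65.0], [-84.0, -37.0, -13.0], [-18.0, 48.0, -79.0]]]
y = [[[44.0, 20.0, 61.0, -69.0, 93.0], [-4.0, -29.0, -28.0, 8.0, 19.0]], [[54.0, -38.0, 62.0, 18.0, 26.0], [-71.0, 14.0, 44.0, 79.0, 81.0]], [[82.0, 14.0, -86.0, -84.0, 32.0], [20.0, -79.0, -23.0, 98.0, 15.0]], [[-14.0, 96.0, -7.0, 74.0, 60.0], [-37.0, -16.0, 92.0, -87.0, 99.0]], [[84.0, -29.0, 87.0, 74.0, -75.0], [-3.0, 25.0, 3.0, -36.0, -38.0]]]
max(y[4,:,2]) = 87.0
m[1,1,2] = -13.0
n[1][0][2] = -69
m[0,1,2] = -87.0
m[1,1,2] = -13.0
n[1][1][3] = -95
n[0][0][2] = -22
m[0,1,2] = -87.0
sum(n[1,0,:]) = -122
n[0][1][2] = -45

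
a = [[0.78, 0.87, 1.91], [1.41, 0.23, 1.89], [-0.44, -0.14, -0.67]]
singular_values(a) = [3.3, 0.63, 0.0]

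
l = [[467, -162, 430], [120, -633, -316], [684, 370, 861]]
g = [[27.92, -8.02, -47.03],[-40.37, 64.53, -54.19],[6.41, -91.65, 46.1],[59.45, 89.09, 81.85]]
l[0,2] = 430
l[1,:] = [120, -633, -316]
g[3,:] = [59.45, 89.09, 81.85]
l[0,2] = 430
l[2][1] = 370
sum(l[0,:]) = 735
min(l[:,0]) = 120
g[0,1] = -8.02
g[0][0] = 27.92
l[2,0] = 684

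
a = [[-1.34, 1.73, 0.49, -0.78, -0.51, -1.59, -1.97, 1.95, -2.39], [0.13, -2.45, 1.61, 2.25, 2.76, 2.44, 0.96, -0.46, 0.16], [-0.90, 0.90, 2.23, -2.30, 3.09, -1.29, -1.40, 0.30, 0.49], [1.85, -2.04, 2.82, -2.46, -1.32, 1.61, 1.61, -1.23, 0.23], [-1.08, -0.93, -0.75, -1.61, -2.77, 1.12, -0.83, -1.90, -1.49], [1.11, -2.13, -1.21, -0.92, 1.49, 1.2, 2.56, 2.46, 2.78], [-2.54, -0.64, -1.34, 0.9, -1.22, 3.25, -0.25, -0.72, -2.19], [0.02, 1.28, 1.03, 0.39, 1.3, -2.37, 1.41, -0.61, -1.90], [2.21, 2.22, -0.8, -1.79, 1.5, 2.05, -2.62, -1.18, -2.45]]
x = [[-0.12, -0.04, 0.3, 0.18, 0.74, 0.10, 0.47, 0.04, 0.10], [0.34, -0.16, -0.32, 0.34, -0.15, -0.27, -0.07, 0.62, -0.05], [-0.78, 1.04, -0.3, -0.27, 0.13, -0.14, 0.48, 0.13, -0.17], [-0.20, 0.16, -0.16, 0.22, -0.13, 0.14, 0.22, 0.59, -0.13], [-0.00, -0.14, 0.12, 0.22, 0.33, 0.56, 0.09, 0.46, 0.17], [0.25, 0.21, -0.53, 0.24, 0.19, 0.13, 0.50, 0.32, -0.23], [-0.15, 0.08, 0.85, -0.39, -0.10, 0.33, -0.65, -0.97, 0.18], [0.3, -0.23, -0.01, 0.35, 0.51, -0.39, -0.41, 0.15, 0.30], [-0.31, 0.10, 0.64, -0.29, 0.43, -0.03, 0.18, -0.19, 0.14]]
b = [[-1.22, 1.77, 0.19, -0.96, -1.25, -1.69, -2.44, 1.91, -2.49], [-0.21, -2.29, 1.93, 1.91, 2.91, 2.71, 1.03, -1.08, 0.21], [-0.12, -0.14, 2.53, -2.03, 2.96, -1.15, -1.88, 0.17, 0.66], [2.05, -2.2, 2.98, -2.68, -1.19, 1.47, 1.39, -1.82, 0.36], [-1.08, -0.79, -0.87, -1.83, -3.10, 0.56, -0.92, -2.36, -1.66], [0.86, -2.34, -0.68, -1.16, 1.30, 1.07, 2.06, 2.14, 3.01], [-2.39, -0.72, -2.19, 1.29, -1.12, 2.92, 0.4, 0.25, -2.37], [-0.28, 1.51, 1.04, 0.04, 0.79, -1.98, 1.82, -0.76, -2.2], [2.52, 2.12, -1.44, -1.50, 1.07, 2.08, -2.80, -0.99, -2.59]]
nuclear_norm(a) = 41.09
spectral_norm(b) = 8.82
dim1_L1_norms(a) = [12.75, 13.22, 12.9, 15.17, 12.48, 15.86, 13.05, 10.31, 16.82]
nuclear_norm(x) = 7.51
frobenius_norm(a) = 15.36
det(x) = -0.00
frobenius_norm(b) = 15.82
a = x + b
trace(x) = -0.26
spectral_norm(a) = 8.34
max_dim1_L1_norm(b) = 17.11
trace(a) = -8.90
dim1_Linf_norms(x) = [0.74, 0.62, 1.04, 0.59, 0.56, 0.53, 0.97, 0.51, 0.64]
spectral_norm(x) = 2.09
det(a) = 176903.66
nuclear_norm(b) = 41.71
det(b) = 87198.19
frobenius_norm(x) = 3.23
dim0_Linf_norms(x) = [0.78, 1.04, 0.85, 0.39, 0.74, 0.56, 0.65, 0.97, 0.3]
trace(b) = -8.64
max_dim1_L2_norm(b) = 6.01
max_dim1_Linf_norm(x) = 1.04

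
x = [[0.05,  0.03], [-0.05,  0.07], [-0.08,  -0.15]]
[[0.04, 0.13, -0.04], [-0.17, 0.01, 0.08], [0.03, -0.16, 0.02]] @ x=[[-0.0,0.02],[-0.02,-0.02],[0.01,-0.01]]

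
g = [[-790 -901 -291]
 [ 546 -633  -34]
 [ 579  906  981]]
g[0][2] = -291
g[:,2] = [-291, -34, 981]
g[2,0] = 579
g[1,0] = 546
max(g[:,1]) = 906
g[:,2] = [-291, -34, 981]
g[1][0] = 546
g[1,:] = [546, -633, -34]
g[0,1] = -901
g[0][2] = -291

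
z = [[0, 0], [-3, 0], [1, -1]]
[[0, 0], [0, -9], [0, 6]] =z@[[0, 3], [0, -3]]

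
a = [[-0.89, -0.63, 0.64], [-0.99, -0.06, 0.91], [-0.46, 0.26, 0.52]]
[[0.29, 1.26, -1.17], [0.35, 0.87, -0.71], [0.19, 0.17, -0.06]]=a@[[1.11, -0.03, 0.74], [-0.44, -1.10, 0.90], [1.56, 0.85, 0.08]]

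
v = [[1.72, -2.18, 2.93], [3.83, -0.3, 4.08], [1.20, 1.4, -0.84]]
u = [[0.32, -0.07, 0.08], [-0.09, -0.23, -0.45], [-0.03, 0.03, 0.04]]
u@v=[[0.38, -0.56, 0.58], [-1.58, -0.36, -0.82], [0.11, 0.11, 0.0]]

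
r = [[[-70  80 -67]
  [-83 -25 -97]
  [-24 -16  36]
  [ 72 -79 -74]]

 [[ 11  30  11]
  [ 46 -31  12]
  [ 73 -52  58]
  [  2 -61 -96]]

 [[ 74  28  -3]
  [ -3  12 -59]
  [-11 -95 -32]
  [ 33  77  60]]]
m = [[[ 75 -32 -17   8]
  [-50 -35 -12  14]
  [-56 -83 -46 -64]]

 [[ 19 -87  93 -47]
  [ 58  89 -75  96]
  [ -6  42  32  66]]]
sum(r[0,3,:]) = -81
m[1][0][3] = -47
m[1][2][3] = 66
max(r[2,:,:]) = 77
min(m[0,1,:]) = -50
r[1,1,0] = 46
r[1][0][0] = 11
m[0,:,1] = [-32, -35, -83]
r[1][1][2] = 12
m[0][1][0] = -50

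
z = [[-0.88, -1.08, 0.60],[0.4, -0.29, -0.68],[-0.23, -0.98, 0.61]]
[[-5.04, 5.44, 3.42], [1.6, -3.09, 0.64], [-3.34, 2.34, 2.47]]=z @[[2.37, -4.78, -1.06], [1.78, -0.15, -2.56], [-1.72, 1.79, -0.47]]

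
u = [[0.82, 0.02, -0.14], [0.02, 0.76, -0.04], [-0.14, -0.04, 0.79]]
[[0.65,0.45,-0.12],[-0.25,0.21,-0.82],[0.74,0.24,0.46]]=u @ [[0.99, 0.61, -0.03],  [-0.30, 0.28, -1.05],  [1.10, 0.43, 0.52]]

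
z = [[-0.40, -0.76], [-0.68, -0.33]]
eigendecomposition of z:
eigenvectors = [[-0.74, 0.71],[-0.67, -0.7]]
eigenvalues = [-1.08, 0.35]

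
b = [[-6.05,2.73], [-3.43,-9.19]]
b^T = [[-6.05, -3.43], [2.73, -9.19]]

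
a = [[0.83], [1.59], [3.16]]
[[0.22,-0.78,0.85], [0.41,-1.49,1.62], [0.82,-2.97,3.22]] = a@[[0.26,-0.94,1.02]]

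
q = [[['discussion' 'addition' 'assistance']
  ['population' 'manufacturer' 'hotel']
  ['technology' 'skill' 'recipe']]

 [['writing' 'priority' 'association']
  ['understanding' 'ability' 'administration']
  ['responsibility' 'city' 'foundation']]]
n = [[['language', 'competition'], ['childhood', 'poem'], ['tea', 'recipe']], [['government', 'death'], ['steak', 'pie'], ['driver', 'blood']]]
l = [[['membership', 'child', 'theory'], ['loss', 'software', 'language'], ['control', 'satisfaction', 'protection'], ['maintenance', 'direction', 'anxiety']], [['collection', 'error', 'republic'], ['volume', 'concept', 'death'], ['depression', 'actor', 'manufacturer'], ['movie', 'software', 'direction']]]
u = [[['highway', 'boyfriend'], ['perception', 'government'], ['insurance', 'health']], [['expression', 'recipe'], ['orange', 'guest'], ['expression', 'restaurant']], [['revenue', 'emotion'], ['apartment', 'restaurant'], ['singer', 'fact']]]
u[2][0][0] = 'revenue'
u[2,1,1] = 'restaurant'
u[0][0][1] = 'boyfriend'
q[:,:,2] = [['assistance', 'hotel', 'recipe'], ['association', 'administration', 'foundation']]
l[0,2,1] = 'satisfaction'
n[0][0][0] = 'language'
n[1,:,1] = ['death', 'pie', 'blood']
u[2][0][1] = 'emotion'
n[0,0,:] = ['language', 'competition']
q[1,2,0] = 'responsibility'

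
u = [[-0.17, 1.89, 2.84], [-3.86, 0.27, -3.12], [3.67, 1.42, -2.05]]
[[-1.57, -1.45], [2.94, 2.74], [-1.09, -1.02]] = u @ [[-0.44, -0.41], [-0.24, -0.22], [-0.42, -0.39]]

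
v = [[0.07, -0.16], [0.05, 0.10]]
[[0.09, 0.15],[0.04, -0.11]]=v@[[0.99, -0.13],[-0.13, -0.99]]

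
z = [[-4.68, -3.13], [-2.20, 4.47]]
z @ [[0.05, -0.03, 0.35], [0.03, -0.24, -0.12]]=[[-0.33, 0.89, -1.26], [0.02, -1.01, -1.31]]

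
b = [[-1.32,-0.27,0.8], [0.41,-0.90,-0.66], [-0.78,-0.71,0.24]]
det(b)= -0.003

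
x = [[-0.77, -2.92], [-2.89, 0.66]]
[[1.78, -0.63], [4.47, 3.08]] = x@[[-1.59,-0.96], [-0.19,0.47]]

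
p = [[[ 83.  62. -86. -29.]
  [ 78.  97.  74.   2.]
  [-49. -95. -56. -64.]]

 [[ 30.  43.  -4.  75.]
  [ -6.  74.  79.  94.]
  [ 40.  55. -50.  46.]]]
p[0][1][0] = 78.0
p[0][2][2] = -56.0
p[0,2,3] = -64.0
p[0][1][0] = 78.0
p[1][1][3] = 94.0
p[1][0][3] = 75.0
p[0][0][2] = -86.0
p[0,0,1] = 62.0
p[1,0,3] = 75.0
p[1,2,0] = 40.0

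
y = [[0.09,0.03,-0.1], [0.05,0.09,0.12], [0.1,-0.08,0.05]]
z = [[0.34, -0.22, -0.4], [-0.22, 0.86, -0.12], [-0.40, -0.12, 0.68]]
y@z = [[0.06, 0.02, -0.11], [-0.05, 0.05, 0.05], [0.03, -0.10, 0.00]]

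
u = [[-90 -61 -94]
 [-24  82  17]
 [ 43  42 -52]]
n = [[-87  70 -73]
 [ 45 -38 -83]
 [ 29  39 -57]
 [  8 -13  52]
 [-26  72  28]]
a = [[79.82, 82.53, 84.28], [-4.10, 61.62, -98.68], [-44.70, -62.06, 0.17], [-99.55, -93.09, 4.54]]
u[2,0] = 43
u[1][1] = 82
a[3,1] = -93.09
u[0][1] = -61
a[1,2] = -98.68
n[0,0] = -87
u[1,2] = 17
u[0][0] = -90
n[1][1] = -38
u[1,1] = 82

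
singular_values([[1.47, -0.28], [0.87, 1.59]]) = [1.94, 1.33]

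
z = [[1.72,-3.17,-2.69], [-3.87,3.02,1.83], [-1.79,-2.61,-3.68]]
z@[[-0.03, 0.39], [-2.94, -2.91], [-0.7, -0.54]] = [[11.15, 11.35], [-10.04, -11.29], [10.3, 8.88]]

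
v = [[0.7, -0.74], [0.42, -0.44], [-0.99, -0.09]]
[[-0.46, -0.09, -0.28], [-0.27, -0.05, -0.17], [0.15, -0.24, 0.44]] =v@[[-0.19,0.21,-0.44], [0.44,0.32,-0.04]]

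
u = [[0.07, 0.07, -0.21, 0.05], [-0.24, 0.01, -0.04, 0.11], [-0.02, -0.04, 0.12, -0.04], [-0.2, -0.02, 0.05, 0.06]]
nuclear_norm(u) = 0.62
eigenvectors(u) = [[0.10+0.45j,(0.1-0.45j),(-0.25+0j),0.07+0.00j], [(-0.66+0j),-0.66-0.00j,(-0.6+0j),-0.95+0.00j], [0.00-0.25j,0.00+0.25j,-0.44+0.00j,-0.26+0.00j], [(-0.51-0.17j),(-0.51+0.17j),-0.62+0.00j,0.15+0.00j]]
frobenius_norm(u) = 0.44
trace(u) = 0.26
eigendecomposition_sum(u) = [[0.04+0.08j, (0.03-0.01j), (-0.1+0.04j), (0.03-0.05j)], [-0.12+0.03j, 0.05j, (-0.02-0.16j), 0.06+0.05j], [(-0.01-0.05j), -0.02+0.00j, (0.06-0.01j), -0.02+0.02j], [(-0.1-0.01j), (-0.01+0.04j), (0.03-0.13j), 0.03+0.05j]] + [[(0.04-0.08j), 0.03+0.01j, (-0.1-0.04j), 0.03+0.05j], [-0.12-0.03j, 0.00-0.05j, -0.02+0.16j, 0.06-0.05j], [-0.01+0.05j, -0.02-0.00j, (0.06+0.01j), (-0.02-0.02j)], [(-0.1+0.01j), (-0.01-0.04j), 0.03+0.13j, (0.03-0.05j)]] + [[-0.00-0.00j, 0j, -0.00-0.00j, -0.00+0.00j], [-0.00-0.00j, 0j, -0.00-0.00j, -0.00+0.00j], [-0.00-0.00j, 0.00+0.00j, -0.00-0.00j, (-0+0j)], [(-0-0j), 0.00+0.00j, -0.00-0.00j, -0.00+0.00j]] + [[0.00+0.00j, (-0+0j), -0.00-0.00j, 0.00-0.00j], [(-0-0j), 0.00-0.00j, 0.00+0.00j, (-0+0j)], [(-0-0j), -0j, 0.00+0.00j, -0.00+0.00j], [0.00+0.00j, -0.00+0.00j, -0.00-0.00j, 0.00-0.00j]]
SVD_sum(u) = [[0.1, 0.01, -0.03, -0.03], [-0.22, -0.02, 0.06, 0.07], [-0.04, -0.00, 0.01, 0.01], [-0.20, -0.02, 0.05, 0.06]] + [[-0.03,  0.06,  -0.18,  0.08], [-0.02,  0.03,  -0.10,  0.04], [0.02,  -0.04,  0.11,  -0.05], [-0.00,  0.0,  -0.00,  0.00]] + [[-0.00, -0.00, -0.0, -0.00], [-0.00, -0.0, -0.00, -0.00], [-0.0, -0.0, -0.0, -0.0], [-0.00, -0.00, -0.0, -0.00]] + [[0.00, -0.0, -0.0, 0.0], [-0.00, 0.0, 0.0, -0.0], [-0.0, 0.00, 0.0, -0.0], [0.00, -0.00, -0.00, 0.00]]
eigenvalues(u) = [(0.13+0.18j), (0.13-0.18j), (-0+0j), 0j]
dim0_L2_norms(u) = [0.32, 0.08, 0.25, 0.14]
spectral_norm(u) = 0.34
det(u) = -0.00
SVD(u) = [[-0.32, -0.78, -0.51, 0.19],  [0.7, -0.42, -0.01, -0.57],  [0.12, 0.47, -0.86, -0.18],  [0.63, -0.01, -0.08, 0.77]] @ diag([0.3440222119523599, 0.2719210990804405, 0.00268865760972299, 0.000636143496781206]) @ [[-0.93, -0.09, 0.24, 0.27], [0.14, -0.28, 0.87, -0.38], [0.35, 0.01, 0.33, 0.88], [0.05, -0.95, -0.28, 0.09]]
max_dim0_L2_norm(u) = 0.32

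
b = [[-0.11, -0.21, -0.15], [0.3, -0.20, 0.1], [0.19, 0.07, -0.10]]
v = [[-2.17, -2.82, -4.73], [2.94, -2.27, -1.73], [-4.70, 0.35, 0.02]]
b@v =[[0.33, 0.73, 0.88], [-1.71, -0.36, -1.07], [0.26, -0.73, -1.02]]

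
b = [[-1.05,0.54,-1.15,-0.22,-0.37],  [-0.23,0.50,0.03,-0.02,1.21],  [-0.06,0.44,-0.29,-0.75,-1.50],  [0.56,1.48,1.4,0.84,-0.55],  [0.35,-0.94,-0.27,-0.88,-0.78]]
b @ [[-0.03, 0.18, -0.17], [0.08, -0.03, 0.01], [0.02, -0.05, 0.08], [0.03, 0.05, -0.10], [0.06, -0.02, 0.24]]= [[0.02,-0.15,0.03], [0.12,-0.08,0.34], [-0.08,-0.02,-0.29], [0.12,0.04,-0.18], [-0.16,0.08,-0.19]]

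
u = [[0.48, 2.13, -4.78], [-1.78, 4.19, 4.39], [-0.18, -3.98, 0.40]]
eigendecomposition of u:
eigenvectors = [[(-0.95+0j), (-0.12-0.59j), -0.12+0.59j], [(-0.06+0j), 0.64+0.00j, 0.64-0.00j], [(-0.31+0j), (-0.22+0.43j), (-0.22-0.43j)]]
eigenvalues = [(-0.95+0j), (3.01+4.58j), (3.01-4.58j)]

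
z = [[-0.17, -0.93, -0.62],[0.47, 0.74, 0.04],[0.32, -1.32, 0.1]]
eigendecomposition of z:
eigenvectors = [[-0.69+0.00j, -0.69-0.00j, (-0.11+0j)], [(0.21+0.19j), (0.21-0.19j), (-0.47+0j)], [(-0.19+0.64j), -0.19-0.64j, (0.87+0j)]]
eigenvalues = [(-0.05+0.84j), (-0.05-0.84j), (0.77+0j)]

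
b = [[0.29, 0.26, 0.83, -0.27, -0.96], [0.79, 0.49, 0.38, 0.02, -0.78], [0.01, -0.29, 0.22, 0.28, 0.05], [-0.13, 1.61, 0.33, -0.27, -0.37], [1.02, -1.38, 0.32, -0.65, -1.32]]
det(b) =-0.003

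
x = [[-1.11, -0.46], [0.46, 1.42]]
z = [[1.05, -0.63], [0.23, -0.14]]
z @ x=[[-1.46,-1.38], [-0.32,-0.3]]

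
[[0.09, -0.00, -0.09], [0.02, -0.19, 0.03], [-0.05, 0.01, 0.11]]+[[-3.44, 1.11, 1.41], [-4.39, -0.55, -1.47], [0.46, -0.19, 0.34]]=[[-3.35, 1.11, 1.32],[-4.37, -0.74, -1.44],[0.41, -0.18, 0.45]]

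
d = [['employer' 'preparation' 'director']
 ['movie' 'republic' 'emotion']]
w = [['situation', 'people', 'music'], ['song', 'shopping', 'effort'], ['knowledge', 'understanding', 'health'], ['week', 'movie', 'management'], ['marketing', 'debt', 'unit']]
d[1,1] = 'republic'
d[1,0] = 'movie'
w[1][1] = 'shopping'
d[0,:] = ['employer', 'preparation', 'director']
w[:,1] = ['people', 'shopping', 'understanding', 'movie', 'debt']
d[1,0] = 'movie'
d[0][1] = 'preparation'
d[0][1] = 'preparation'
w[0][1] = 'people'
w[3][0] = 'week'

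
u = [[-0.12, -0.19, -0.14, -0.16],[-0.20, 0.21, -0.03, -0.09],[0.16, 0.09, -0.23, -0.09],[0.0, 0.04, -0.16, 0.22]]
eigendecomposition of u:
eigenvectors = [[0.07+0.64j, (0.07-0.64j), (-0.4-0.16j), -0.40+0.16j], [-0.00+0.29j, -0.00-0.29j, 0.37+0.35j, (0.37-0.35j)], [(0.67+0j), 0.67-0.00j, (-0.19+0.02j), -0.19-0.02j], [0.21+0.06j, (0.21-0.06j), 0.72+0.00j, (0.72-0j)]]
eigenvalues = [(-0.24+0.18j), (-0.24-0.18j), (0.28+0.02j), (0.28-0.02j)]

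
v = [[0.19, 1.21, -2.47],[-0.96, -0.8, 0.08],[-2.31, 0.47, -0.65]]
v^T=[[0.19, -0.96, -2.31], [1.21, -0.8, 0.47], [-2.47, 0.08, -0.65]]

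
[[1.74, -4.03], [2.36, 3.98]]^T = [[1.74, 2.36], [-4.03, 3.98]]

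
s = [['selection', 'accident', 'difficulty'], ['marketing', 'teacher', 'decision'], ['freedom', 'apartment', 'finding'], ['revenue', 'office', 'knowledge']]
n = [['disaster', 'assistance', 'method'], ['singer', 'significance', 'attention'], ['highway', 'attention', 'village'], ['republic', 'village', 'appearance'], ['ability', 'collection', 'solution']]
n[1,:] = ['singer', 'significance', 'attention']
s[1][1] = 'teacher'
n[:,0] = ['disaster', 'singer', 'highway', 'republic', 'ability']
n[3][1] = 'village'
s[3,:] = ['revenue', 'office', 'knowledge']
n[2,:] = ['highway', 'attention', 'village']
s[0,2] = 'difficulty'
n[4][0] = 'ability'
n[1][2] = 'attention'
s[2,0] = 'freedom'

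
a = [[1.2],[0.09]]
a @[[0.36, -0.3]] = [[0.43, -0.36], [0.03, -0.03]]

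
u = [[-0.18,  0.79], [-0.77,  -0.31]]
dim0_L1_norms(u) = [0.95, 1.1]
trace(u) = -0.49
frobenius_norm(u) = 1.16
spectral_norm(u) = 0.88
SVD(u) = [[-0.65, 0.76], [0.76, 0.65]] @ diag([0.8833373589331667, 0.7518078945535075]) @ [[-0.53, -0.85],[-0.85, 0.53]]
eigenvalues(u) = [(-0.24+0.78j), (-0.24-0.78j)]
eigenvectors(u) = [[(0.71+0j),0.71-0.00j], [-0.06+0.70j,(-0.06-0.7j)]]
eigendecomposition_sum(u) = [[(-0.09+0.4j), 0.39+0.12j], [-0.38-0.12j, (-0.15+0.38j)]] + [[-0.09-0.40j,(0.39-0.12j)], [-0.38+0.12j,(-0.15-0.38j)]]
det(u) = 0.66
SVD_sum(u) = [[0.3, 0.49], [-0.35, -0.57]] + [[-0.48,  0.3], [-0.42,  0.26]]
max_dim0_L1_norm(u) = 1.1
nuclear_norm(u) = 1.64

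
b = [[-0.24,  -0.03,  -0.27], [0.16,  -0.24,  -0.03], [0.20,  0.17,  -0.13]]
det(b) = -0.03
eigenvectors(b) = [[-0.25+0.60j, (-0.25-0.6j), (0.48+0j)], [0.24+0.31j, 0.24-0.31j, -0.84+0.00j], [0.65+0.00j, 0.65-0.00j, (0.24+0j)]]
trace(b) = -0.61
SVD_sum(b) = [[-0.29, 0.01, -0.19], [0.11, -0.00, 0.07], [0.08, -0.0, 0.05]] + [[-0.00, -0.0, 0.0], [-0.04, -0.18, 0.05], [0.05, 0.22, -0.06]] + [[0.05, -0.04, -0.09], [0.09, -0.06, -0.15], [0.07, -0.05, -0.12]]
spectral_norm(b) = 0.38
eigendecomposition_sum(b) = [[(-0.09+0.09j), -0.08+0.02j, -0.10-0.09j], [0.02+0.07j, -0.01+0.05j, (-0.08+0.03j)], [(0.12+0.05j), 0.05+0.06j, -0.05+0.13j]] + [[(-0.09-0.09j), (-0.08-0.02j), -0.10+0.09j], [(0.02-0.07j), (-0.01-0.05j), -0.08-0.03j], [0.12-0.05j, (0.05-0.06j), -0.05-0.13j]] + [[-0.07+0.00j, (0.13+0j), -0.07+0.00j], [(0.12-0j), -0.22-0.00j, 0.13-0.00j], [-0.03+0.00j, (0.06+0j), (-0.04+0j)]]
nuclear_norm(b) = 0.94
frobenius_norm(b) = 0.55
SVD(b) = [[-0.91,  -0.01,  0.41], [0.33,  -0.62,  0.71], [0.25,  0.78,  0.57]] @ diag([0.38034416067023896, 0.29985612825418934, 0.258311094985211]) @ [[0.84, -0.02, 0.53], [0.19, 0.94, -0.27], [0.5, -0.33, -0.8]]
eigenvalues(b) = [(-0.14+0.27j), (-0.14-0.27j), (-0.32+0j)]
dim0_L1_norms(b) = [0.6, 0.44, 0.43]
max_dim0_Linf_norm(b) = 0.27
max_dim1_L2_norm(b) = 0.36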